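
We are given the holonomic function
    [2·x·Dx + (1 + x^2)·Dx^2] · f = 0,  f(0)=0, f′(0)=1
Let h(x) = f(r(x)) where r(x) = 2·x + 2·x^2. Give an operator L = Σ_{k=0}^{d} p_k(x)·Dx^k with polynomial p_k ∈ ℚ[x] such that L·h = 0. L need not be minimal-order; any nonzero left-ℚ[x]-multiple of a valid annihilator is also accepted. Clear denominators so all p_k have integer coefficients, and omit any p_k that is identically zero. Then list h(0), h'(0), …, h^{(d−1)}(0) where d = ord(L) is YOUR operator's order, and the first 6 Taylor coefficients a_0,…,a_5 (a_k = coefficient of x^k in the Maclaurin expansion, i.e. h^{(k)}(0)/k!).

L = (-2 + 8·x + 32·x^2 + 48·x^3 + 24·x^4)·Dx + (1 + 2·x + 4·x^2 + 16·x^3 + 20·x^4 + 8·x^5)·Dx^2  (order 2).
h: a_k = 0, 2, 2, -8/3, -8, -8/5, …
ICs: h(0) = 0, h′(0) = 2.

f: a_k = 0, 1, 0, -1/3, 0, 1/5, …
Substitute x→r, Dx→(1/r')Dx; clear ⇒ L₀.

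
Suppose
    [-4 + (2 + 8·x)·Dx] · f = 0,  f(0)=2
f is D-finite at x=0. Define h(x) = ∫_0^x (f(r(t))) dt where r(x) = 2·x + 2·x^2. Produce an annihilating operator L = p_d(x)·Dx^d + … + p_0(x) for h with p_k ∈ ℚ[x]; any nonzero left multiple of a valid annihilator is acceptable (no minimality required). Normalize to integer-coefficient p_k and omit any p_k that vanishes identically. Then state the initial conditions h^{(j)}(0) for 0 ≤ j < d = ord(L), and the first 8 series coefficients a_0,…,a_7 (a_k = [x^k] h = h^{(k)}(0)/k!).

L = (-4 - 8·x)·Dx + (1 + 8·x + 8·x^2)·Dx^2  (order 2).
h: a_k = 0, 2, 4, -8/3, 8, -144/5, 352/3, -3648/7, …
ICs: h(0) = 0, h′(0) = 2.

f: a_k = 2, 4, -4, 8, -20, 56, -168, 528, …
h₀=f(r): pull back L_f along r ⇒ L₀.
h=∫₀ˣh₀: take L = L₀·Dx.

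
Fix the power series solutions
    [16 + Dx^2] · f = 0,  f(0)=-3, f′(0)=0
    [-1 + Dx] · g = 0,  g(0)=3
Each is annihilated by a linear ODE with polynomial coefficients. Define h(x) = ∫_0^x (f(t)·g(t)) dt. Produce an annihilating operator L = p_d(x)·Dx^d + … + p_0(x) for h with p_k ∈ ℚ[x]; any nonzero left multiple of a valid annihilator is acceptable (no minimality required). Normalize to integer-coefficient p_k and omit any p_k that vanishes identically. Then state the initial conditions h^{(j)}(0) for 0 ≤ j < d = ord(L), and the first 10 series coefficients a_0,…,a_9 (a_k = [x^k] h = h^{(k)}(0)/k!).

f: a_k = -3, 0, 24, 0, -32, 0, 256/15, 0, -512/105, 0, …
g: a_k = 3, 3, 3/2, 1/2, 1/8, 1/40, 1/240, 1/1680, 1/13440, 1/120960, …
L₀ := L_f ⊗_s L_g (sym. prod.), ord ≤ 2.
∫: right-multiply L₀ by Dx.
L = 17·Dx - 2·Dx^2 + Dx^3  (order 3).
h: a_k = 0, -9, -9/2, 45/2, 141/8, -483/40, -1121/80, 99/112, 20047/4480, 31679/40320, …
ICs: h(0) = 0, h′(0) = -9, h′′(0) = -9.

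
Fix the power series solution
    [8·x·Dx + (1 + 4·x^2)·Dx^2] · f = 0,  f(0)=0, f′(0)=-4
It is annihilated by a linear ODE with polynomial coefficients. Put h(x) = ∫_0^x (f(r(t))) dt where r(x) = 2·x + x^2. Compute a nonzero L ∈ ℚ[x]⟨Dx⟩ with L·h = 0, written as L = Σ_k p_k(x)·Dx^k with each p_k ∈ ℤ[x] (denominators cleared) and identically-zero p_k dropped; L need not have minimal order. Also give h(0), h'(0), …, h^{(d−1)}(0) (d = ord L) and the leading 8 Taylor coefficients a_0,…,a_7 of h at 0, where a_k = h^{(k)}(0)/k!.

f: a_k = 0, -4, 0, 16/3, 0, -64/5, 0, 256/7, …
Substitute x→r, Dx→(1/r')Dx; clear ⇒ L₀.
h=∫h₀ ⇒ L = L₀·Dx.
L = (-1 + 32·x + 64·x^2 + 48·x^3 + 12·x^4)·Dx^2 + (1 + x + 16·x^2 + 32·x^3 + 20·x^4 + 4·x^5)·Dx^3  (order 3).
h: a_k = 0, 0, -4, -4/3, 32/3, 64/5, -944/15, -3056/21, …
ICs: h(0) = 0, h′(0) = 0, h′′(0) = -8.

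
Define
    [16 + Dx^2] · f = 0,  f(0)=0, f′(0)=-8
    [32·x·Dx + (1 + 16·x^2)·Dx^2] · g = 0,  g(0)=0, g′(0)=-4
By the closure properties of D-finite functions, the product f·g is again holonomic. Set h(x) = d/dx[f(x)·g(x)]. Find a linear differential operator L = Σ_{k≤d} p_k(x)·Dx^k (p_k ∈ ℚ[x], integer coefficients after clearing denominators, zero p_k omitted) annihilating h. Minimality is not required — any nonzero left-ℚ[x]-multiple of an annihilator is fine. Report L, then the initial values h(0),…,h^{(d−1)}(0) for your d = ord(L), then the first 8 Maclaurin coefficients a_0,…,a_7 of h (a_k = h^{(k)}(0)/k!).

f: a_k = 0, -8, 0, 64/3, 0, -256/15, 0, 2048/315, …
g: a_k = 0, -4, 0, 64/3, 0, -1024/5, 0, 16384/7, …
h₀=f·g: eliminate ⇒ L₀, order ≤ 2·2.
h=h₀': d/dx-closure on L₀ ⇒ L.
L = (14080 + 602112·x^2 + 15106048·x^4 + 50331648·x^6 + 100663296·x^8 + 268435456·x^10 + 2147483648·x^12) + (8704·x + 581632·x^3 + 9175040·x^5 + 41943040·x^7 + 167772160·x^9 + 536870912·x^11)·Dx + (960 + 43520·x^2 + 1093632·x^4 + 4849664·x^6 + 16777216·x^8 + 67108864·x^10 + 268435456·x^12)·Dx^2 + (544·x + 36352·x^3 + 573440·x^5 + 2621440·x^7 + 10485760·x^9 + 33554432·x^11)·Dx^3 + (5 + 368·x^2 + 9344·x^4 + 106496·x^6 + 655360·x^8 + 3145728·x^10 + 8388608·x^12)·Dx^4  (order 4).
h: a_k = 0, 64, 0, -1024, 0, 38912/3, 0, -2818048/15, …
ICs: h(0) = 0, h′(0) = 64, h′′(0) = 0, h′′′(0) = -6144.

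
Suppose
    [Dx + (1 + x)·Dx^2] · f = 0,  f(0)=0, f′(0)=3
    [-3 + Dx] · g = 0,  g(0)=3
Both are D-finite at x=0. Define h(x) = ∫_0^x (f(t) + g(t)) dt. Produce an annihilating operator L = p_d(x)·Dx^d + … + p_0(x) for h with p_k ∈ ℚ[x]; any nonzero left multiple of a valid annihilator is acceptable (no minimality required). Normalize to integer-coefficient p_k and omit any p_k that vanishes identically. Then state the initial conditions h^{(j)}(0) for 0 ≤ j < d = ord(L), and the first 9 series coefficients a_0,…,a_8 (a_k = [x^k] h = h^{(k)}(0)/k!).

L = (-15 - 9·x)·Dx^2 + (-7 - 18·x - 9·x^2)·Dx^3 + (4 + 7·x + 3·x^2)·Dx^4  (order 4).
h: a_k = 0, 3, 6, 4, 29/8, 15/8, 89/80, 29/80, 969/4480, …
ICs: h(0) = 0, h′(0) = 3, h′′(0) = 12, h′′′(0) = 24.

f: a_k = 0, 3, -3/2, 1, -3/4, 3/5, -1/2, 3/7, -3/8, …
g: a_k = 3, 9, 27/2, 27/2, 81/8, 243/40, 243/80, 729/560, 2187/4480, …
Weyl lclm of L_f,L_g ⇒ L₀ (ord ≤ 3).
∫: right-multiply L₀ by Dx.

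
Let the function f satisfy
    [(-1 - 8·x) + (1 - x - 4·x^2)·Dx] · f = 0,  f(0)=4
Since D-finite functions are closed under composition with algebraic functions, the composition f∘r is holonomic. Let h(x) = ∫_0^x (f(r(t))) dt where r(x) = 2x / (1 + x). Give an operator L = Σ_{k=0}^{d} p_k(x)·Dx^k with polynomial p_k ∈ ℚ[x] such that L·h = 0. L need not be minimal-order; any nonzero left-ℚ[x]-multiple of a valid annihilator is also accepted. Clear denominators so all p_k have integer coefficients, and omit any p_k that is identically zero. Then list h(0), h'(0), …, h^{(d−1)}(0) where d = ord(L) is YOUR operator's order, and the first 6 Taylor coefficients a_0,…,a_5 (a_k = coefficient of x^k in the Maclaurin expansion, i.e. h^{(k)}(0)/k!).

f: a_k = 4, 4, 20, 36, 116, 260, …
f∘r: x↦r, Dx↦Dx/r' in L_f ⇒ L₀.
h=∫h₀ ⇒ L = L₀·Dx.
L = (2 + 34·x)·Dx + (-1 - x + 17·x^2 + 17·x^3)·Dx^2  (order 2).
h: a_k = 0, 4, 4, 24, 34, 1224/5, …
ICs: h(0) = 0, h′(0) = 4.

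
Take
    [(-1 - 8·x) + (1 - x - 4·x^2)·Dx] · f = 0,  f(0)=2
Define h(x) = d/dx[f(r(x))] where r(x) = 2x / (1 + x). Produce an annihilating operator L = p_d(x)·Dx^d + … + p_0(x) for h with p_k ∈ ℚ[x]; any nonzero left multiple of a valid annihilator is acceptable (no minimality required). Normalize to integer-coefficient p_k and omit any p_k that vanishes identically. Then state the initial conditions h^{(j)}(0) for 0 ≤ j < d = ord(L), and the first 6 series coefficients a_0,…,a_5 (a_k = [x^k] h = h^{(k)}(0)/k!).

f: a_k = 2, 2, 10, 18, 58, 130, …
f∘r: x↦r, Dx↦Dx/r' in L_f ⇒ L₀.
Derive L from L₀ (diff closure).
L = (18 + 102·x + 918·x^2 + 578·x^3) + (-1 - 18·x + 306·x^3 + 289·x^4)·Dx  (order 1).
h: a_k = 4, 72, 204, 2448, 5780, 62424, …
ICs: h(0) = 4.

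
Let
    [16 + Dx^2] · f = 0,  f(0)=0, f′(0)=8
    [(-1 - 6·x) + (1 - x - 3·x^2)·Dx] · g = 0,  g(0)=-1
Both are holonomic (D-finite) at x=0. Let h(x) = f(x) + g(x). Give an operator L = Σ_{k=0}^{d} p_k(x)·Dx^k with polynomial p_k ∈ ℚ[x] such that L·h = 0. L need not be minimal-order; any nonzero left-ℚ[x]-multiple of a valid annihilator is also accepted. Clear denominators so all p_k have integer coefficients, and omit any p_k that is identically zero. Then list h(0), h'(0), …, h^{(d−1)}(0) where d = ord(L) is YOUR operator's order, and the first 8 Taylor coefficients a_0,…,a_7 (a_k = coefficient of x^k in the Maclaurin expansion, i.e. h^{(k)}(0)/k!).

f: a_k = 0, 8, 0, -64/3, 0, 256/15, 0, -2048/315, …
g: a_k = -1, -1, -4, -7, -19, -40, -97, -217, …
L₀ := lclm(L_f,L_g); ord L₀ ≤ 2+1.
L = (-464 - 2816·x - 416·x^2 - 2112·x^3 - 5760·x^4 - 6912·x^5) + (192 - 304·x - 672·x^2 + 1312·x^3 + 1008·x^4 - 3456·x^5 - 3456·x^6)·Dx + (-29 - 176·x - 26·x^2 - 132·x^3 - 360·x^4 - 432·x^5)·Dx^2 + (12 - 19·x - 42·x^2 + 82·x^3 + 63·x^4 - 216·x^5 - 216·x^6)·Dx^3  (order 3).
h: a_k = -1, 7, -4, -85/3, -19, -344/15, -97, -70403/315, …
ICs: h(0) = -1, h′(0) = 7, h′′(0) = -8.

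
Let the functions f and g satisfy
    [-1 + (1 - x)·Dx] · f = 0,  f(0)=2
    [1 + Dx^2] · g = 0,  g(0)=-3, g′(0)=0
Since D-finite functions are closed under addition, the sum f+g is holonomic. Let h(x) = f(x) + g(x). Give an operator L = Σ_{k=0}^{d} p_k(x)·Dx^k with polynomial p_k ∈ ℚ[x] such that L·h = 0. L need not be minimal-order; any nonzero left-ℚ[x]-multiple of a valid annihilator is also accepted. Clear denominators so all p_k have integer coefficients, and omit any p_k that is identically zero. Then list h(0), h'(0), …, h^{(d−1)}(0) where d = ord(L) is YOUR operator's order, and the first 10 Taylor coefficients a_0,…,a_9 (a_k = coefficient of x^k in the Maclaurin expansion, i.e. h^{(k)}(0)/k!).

f: a_k = 2, 2, 2, 2, 2, 2, 2, 2, 2, 2, …
g: a_k = -3, 0, 3/2, 0, -1/8, 0, 1/240, 0, -1/13440, 0, …
f+g: L₀ = lclm(L_f,L_g), ord ≤ 1+2.
L = (7 - 2·x + x^2) + (-3 + 5·x - 3·x^2 + x^3)·Dx + (7 - 2·x + x^2)·Dx^2 + (-3 + 5·x - 3·x^2 + x^3)·Dx^3  (order 3).
h: a_k = -1, 2, 7/2, 2, 15/8, 2, 481/240, 2, 26879/13440, 2, …
ICs: h(0) = -1, h′(0) = 2, h′′(0) = 7.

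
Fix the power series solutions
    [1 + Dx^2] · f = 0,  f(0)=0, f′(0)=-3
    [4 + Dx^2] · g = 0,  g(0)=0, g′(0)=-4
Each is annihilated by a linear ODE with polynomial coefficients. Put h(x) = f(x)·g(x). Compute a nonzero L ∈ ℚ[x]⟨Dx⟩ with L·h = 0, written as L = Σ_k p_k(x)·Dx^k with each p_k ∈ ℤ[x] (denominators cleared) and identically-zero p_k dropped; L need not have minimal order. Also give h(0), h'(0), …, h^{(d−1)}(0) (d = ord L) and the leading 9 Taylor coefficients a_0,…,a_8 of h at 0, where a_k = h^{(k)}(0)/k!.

f: a_k = 0, -3, 0, 1/2, 0, -1/40, 0, 1/1680, 0, …
g: a_k = 0, -4, 0, 8/3, 0, -8/15, 0, 16/315, 0, …
f·g: L₀ = L_f ⊗_s L_g, ord ≤ 2·2.
L = 9 + 10·Dx^2 + Dx^4  (order 4).
h: a_k = 0, 0, 12, 0, -10, 0, 91/30, 0, -41/84, …
ICs: h(0) = 0, h′(0) = 0, h′′(0) = 24, h′′′(0) = 0.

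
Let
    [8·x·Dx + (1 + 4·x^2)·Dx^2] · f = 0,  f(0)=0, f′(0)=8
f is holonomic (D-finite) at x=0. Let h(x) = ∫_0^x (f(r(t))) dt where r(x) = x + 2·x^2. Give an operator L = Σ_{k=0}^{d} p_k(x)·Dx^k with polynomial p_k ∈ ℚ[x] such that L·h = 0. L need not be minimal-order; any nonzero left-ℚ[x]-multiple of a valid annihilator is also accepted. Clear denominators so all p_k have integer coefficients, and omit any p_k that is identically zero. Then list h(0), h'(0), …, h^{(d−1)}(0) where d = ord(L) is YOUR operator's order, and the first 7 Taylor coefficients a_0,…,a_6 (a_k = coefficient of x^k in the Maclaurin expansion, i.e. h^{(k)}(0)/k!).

f: a_k = 0, 8, 0, -32/3, 0, 128/5, 0, …
L₀ from L_f via x↦r, Dx↦r'^{-1}Dx.
h=∫h₀ ⇒ L = L₀·Dx.
L = (-4 + 8·x + 64·x^2 + 192·x^3 + 192·x^4)·Dx^2 + (1 + 4·x + 4·x^2 + 32·x^3 + 80·x^4 + 64·x^5)·Dx^3  (order 3).
h: a_k = 0, 0, 4, 16/3, -8/3, -64/5, -256/15, …
ICs: h(0) = 0, h′(0) = 0, h′′(0) = 8.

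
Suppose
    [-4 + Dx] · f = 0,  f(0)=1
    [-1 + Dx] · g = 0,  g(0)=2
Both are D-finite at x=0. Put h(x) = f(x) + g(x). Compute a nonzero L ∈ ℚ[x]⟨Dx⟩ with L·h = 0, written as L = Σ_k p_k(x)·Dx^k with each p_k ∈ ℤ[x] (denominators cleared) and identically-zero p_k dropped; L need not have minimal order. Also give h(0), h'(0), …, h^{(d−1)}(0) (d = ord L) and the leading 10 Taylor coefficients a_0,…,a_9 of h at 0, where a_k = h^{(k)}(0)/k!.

L = 4 - 5·Dx + Dx^2  (order 2).
h: a_k = 3, 6, 9, 11, 43/4, 171/20, 683/120, 2731/840, 3641/2240, 43691/60480, …
ICs: h(0) = 3, h′(0) = 6.

f: a_k = 1, 4, 8, 32/3, 32/3, 128/15, 256/45, 1024/315, 512/315, 2048/2835, …
g: a_k = 2, 2, 1, 1/3, 1/12, 1/60, 1/360, 1/2520, 1/20160, 1/181440, …
h₀=f+g: left-lcm gives L₀, ord ≤ 2.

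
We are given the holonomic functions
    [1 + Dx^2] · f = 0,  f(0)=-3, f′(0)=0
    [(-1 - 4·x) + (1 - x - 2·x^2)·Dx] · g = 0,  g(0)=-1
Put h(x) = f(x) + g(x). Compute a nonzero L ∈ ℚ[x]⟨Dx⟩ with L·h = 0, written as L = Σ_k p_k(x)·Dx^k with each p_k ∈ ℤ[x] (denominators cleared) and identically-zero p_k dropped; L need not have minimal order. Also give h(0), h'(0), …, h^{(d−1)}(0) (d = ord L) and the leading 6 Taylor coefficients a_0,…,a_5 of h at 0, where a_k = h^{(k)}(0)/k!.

f: a_k = -3, 0, 3/2, 0, -1/8, 0, …
g: a_k = -1, -1, -3, -5, -11, -21, …
f+g: L₀ = lclm(L_f,L_g), ord ≤ 2+1.
L = (-31 - 146·x - 133·x^2 - 184·x^3 - 20·x^4 - 16·x^5) + (7 + 3·x - 3·x^2 - 37·x^3 - 42·x^4 - 12·x^5 - 8·x^6)·Dx + (-31 - 146·x - 133·x^2 - 184·x^3 - 20·x^4 - 16·x^5)·Dx^2 + (7 + 3·x - 3·x^2 - 37·x^3 - 42·x^4 - 12·x^5 - 8·x^6)·Dx^3  (order 3).
h: a_k = -4, -1, -3/2, -5, -89/8, -21, …
ICs: h(0) = -4, h′(0) = -1, h′′(0) = -3.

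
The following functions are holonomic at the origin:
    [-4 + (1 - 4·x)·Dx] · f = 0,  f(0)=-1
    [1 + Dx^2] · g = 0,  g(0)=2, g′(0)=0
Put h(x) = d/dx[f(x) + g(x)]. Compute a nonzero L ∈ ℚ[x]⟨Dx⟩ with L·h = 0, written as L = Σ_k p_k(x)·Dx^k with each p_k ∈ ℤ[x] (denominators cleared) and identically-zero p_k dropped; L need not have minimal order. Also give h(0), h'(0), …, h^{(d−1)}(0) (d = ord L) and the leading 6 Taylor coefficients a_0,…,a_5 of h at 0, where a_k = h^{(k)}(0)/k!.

L = (1544 - 64·x + 128·x^2) + (-97 + 396·x - 48·x^2 + 64·x^3)·Dx + (1544 - 64·x + 128·x^2)·Dx^2 + (-97 + 396·x - 48·x^2 + 64·x^3)·Dx^3  (order 3).
h: a_k = -4, -34, -192, -3071/3, -5120, -1474561/60, …
ICs: h(0) = -4, h′(0) = -34, h′′(0) = -384.

f: a_k = -1, -4, -16, -64, -256, -1024, …
g: a_k = 2, 0, -1, 0, 1/12, 0, …
Weyl lclm of L_f,L_g ⇒ L₀ (ord ≤ 3).
Derive L from L₀ (diff closure).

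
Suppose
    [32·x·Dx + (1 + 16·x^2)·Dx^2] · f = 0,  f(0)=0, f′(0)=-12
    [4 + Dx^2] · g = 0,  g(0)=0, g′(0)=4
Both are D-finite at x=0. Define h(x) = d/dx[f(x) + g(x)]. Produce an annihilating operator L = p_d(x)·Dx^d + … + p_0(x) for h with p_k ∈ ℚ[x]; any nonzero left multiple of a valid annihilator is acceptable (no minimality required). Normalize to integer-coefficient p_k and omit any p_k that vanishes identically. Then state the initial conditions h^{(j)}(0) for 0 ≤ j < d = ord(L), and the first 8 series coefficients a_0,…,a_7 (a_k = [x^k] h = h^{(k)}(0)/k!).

L = (-6016·x + 102400·x^3 + 32768·x^5) + (-28 + 1216·x^2 + 27648·x^4 + 16384·x^6)·Dx + (-1504·x + 25600·x^3 + 8192·x^5)·Dx^2 + (-7 + 304·x^2 + 6912·x^4 + 4096·x^6)·Dx^3  (order 3).
h: a_k = -8, 0, 184, 0, -9208/3, 0, 2211824/45, 0, …
ICs: h(0) = -8, h′(0) = 0, h′′(0) = 368.

f: a_k = 0, -12, 0, 64, 0, -3072/5, 0, 49152/7, …
g: a_k = 0, 4, 0, -8/3, 0, 8/15, 0, -16/315, …
f+g: L₀ = lclm(L_f,L_g), ord ≤ 2+2.
h₀' ⇒ L via d/dx closure of L₀.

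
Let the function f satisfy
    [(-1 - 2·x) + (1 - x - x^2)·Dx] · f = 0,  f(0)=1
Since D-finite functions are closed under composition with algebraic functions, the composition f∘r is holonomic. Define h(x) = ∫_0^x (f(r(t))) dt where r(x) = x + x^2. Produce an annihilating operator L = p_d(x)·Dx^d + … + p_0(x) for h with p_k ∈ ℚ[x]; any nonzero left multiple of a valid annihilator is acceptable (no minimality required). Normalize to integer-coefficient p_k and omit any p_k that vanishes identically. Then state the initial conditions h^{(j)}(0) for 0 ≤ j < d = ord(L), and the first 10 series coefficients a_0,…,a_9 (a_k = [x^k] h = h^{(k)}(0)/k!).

L = (1 + 4·x + 6·x^2 + 4·x^3)·Dx + (-1 + x + 2·x^2 + 2·x^3 + x^4)·Dx^2  (order 2).
h: a_k = 0, 1, 1/2, 1, 7/4, 16/5, 37/6, 86/7, 199/8, 461/9, …
ICs: h(0) = 0, h′(0) = 1.

f: a_k = 1, 1, 2, 3, 5, 8, 13, 21, 34, 55, …
Substitute x→r, Dx→(1/r')Dx; clear ⇒ L₀.
h=∫₀ˣh₀: take L = L₀·Dx.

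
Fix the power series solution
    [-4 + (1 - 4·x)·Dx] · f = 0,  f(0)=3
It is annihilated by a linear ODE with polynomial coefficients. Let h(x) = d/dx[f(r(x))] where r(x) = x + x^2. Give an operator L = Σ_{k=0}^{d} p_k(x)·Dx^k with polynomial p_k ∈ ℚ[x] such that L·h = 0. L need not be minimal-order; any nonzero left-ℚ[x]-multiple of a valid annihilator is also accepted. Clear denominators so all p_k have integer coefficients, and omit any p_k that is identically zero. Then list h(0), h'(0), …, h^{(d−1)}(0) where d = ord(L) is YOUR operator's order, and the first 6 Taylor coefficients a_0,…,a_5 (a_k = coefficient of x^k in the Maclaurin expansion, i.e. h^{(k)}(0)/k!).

f: a_k = 3, 12, 48, 192, 768, 3072, …
f∘r: x↦r, Dx↦Dx/r' in L_f ⇒ L₀.
h₀' ⇒ L via d/dx closure of L₀.
L = (10 + 24·x + 24·x^2) + (-1 + 2·x + 12·x^2 + 8·x^3)·Dx  (order 1).
h: a_k = 12, 120, 864, 5568, 33600, 194688, …
ICs: h(0) = 12.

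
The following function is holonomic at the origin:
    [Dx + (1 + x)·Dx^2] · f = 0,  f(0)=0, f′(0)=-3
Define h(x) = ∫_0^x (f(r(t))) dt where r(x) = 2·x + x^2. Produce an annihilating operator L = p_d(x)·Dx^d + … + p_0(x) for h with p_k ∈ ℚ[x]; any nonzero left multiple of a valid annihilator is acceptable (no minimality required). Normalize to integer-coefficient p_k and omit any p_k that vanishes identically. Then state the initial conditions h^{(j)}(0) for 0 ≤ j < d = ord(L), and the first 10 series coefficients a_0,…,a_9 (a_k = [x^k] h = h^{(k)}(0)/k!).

L = Dx^2 + (1 + x)·Dx^3  (order 3).
h: a_k = 0, 0, -3, 1, -1/2, 3/10, -1/5, 1/7, -3/28, 1/12, …
ICs: h(0) = 0, h′(0) = 0, h′′(0) = -6.

f: a_k = 0, -3, 3/2, -1, 3/4, -3/5, 1/2, -3/7, 3/8, -1/3, …
Change of var in L_f (x↦r) gives L₀.
h=∫₀ˣh₀: take L = L₀·Dx.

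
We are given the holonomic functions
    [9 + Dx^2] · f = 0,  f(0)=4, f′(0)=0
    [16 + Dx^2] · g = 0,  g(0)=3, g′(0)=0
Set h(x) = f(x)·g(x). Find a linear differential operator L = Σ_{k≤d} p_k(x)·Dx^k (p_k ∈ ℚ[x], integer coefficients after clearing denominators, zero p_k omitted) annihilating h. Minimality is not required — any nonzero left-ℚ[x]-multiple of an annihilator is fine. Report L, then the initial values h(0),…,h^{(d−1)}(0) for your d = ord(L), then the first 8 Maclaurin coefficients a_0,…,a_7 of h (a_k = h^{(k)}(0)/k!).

f: a_k = 4, 0, -18, 0, 27/2, 0, -81/20, 0, …
g: a_k = 3, 0, -24, 0, 32, 0, -256/15, 0, …
h₀=f·g: eliminate ⇒ L₀, order ≤ 2·2.
L = 49 + 50·Dx^2 + Dx^4  (order 4).
h: a_k = 12, 0, -150, 0, 1201/2, 0, -11765/12, 0, …
ICs: h(0) = 12, h′(0) = 0, h′′(0) = -300, h′′′(0) = 0.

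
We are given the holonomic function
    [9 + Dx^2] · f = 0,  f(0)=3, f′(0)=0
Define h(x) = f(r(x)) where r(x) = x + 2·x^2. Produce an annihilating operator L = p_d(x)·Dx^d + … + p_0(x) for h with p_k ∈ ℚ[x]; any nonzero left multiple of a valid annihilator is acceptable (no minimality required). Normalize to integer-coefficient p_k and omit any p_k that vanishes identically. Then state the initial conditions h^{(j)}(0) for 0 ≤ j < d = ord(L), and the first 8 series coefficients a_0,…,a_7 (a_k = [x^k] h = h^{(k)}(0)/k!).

L = (9 + 108·x + 432·x^2 + 576·x^3) - 4·Dx + (1 + 4·x)·Dx^2  (order 2).
h: a_k = 3, 0, -27/2, -54, -351/8, 81, 19197/80, 5751/20, …
ICs: h(0) = 3, h′(0) = 0.

f: a_k = 3, 0, -27/2, 0, 81/8, 0, -243/80, 0, …
Substitute x→r, Dx→(1/r')Dx; clear ⇒ L₀.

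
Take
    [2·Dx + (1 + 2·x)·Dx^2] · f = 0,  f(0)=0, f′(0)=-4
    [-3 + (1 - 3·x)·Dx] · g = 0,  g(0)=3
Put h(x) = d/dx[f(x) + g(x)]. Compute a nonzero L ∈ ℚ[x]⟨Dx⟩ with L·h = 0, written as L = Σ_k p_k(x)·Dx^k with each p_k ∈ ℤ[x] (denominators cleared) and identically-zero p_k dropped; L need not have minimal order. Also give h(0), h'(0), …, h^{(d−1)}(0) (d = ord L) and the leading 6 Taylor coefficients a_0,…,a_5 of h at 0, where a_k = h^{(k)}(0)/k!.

f: a_k = 0, -4, 4, -16/3, 8, -64/5, …
g: a_k = 3, 9, 27, 81, 243, 729, …
h₀=f+g: left-lcm gives L₀, ord ≤ 3.
h₀' ⇒ L via d/dx closure of L₀.
L = (-78 - 36·x) + (-23 - 132·x - 72·x^2)·Dx + (4 - x - 27·x^2 - 18·x^3)·Dx^2  (order 2).
h: a_k = 5, 62, 227, 1004, 3581, 13250, …
ICs: h(0) = 5, h′(0) = 62.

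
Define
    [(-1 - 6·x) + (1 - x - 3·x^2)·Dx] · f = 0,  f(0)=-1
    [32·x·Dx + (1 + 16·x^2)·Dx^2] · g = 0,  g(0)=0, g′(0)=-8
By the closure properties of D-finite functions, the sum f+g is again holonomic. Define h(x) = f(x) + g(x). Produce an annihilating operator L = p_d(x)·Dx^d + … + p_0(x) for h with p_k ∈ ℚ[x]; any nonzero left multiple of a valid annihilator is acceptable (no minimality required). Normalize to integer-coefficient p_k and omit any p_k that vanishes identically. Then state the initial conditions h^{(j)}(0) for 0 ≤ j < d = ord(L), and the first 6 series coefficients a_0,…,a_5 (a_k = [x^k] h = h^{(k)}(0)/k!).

L = (-128 + 512·x + 10560·x^2 + 25344·x^3 + 95904·x^4 + 41472·x^6)·Dx + (37 + 208·x - 206·x^2 + 1476·x^3 + 24336·x^4 + 66528·x^5 + 6912·x^6 + 41472·x^7)·Dx^2 + (-4 - 21·x - 198·x^2 - 90·x^3 - 1775·x^4 + 4080·x^5 + 6336·x^6 + 2304·x^7 + 6912·x^8)·Dx^3  (order 3).
h: a_k = -1, -9, -4, 107/3, -19, -2248/5, …
ICs: h(0) = -1, h′(0) = -9, h′′(0) = -8.

f: a_k = -1, -1, -4, -7, -19, -40, …
g: a_k = 0, -8, 0, 128/3, 0, -2048/5, …
Weyl lclm of L_f,L_g ⇒ L₀ (ord ≤ 3).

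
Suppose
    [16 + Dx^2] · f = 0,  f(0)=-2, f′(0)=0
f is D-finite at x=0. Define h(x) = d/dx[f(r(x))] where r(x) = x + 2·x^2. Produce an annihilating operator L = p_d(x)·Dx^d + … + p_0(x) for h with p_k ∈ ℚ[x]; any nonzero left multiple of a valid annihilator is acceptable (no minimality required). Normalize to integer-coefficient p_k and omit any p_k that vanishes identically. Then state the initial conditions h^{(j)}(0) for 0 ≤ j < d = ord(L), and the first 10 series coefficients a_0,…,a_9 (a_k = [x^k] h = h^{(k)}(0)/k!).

L = (64 + 256·x + 1536·x^2 + 4096·x^3 + 4096·x^4) + (-12 - 48·x)·Dx + (1 + 8·x + 16·x^2)·Dx^2  (order 2).
h: a_k = 0, 32, 192, 512/3, -2560/3, -45056/15, -57344/15, 851968/315, 557056/35, 67108864/2835, …
ICs: h(0) = 0, h′(0) = 32.

f: a_k = -2, 0, 16, 0, -64/3, 0, 512/45, 0, -1024/315, 0, …
f∘r: x↦r, Dx↦Dx/r' in L_f ⇒ L₀.
h₀' ⇒ L via d/dx closure of L₀.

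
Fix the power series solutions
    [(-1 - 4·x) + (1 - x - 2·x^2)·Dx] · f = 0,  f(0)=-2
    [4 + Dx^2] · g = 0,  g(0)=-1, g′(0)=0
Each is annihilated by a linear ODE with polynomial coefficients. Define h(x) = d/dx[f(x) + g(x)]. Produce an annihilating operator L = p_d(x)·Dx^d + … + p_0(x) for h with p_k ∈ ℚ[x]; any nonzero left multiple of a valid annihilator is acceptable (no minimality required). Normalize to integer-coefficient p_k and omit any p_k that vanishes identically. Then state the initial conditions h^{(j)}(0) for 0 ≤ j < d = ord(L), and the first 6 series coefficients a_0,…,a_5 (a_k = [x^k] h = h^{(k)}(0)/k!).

L = (576 + 2400·x + 5616·x^2 + 3360·x^3 + 3840·x^4 + 1152·x^5 + 768·x^6) + (-68 - 236·x + 240·x^2 + 488·x^3 + 560·x^4 + 672·x^5 + 448·x^6 + 256·x^7)·Dx + (144 + 600·x + 1404·x^2 + 840·x^3 + 960·x^4 + 288·x^5 + 192·x^6)·Dx^2 + (-17 - 59·x + 60·x^2 + 122·x^3 + 140·x^4 + 168·x^5 + 112·x^6 + 64·x^7)·Dx^3  (order 3).
h: a_k = -2, -8, -30, -272/3, -210, -7732/15, …
ICs: h(0) = -2, h′(0) = -8, h′′(0) = -60.

f: a_k = -2, -2, -6, -10, -22, -42, …
g: a_k = -1, 0, 2, 0, -2/3, 0, …
L₀ := lclm(L_f,L_g); ord L₀ ≤ 1+2.
Derive L from L₀ (diff closure).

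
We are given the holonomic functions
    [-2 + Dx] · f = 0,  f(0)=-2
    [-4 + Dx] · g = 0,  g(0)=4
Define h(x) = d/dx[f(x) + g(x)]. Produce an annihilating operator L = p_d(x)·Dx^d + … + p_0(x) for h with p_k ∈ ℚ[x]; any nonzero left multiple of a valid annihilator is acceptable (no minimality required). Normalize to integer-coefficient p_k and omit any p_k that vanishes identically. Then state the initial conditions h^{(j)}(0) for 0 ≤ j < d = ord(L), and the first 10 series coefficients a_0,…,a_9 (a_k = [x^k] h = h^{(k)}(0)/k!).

L = 8 - 6·Dx + Dx^2  (order 2).
h: a_k = 12, 56, 120, 496/3, 168, 2032/15, 272/3, 2336/45, 2728/105, 32752/2835, …
ICs: h(0) = 12, h′(0) = 56.

f: a_k = -2, -4, -4, -8/3, -4/3, -8/15, -8/45, -16/315, -4/315, -8/2835, …
g: a_k = 4, 16, 32, 128/3, 128/3, 512/15, 1024/45, 4096/315, 2048/315, 8192/2835, …
h₀=f+g: left-lcm gives L₀, ord ≤ 2.
h₀' ⇒ L via d/dx closure of L₀.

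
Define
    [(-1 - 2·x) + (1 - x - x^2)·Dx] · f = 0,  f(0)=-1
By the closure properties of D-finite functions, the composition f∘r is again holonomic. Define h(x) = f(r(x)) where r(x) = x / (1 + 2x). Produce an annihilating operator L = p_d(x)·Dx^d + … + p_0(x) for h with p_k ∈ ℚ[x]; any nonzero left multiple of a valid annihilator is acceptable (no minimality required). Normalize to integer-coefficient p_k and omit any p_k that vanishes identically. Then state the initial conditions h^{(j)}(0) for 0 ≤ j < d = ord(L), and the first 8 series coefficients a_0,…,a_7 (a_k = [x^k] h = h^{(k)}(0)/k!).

L = (-1 - 4·x) + (1 + 5·x + 7·x^2 + 2·x^3)·Dx  (order 1).
h: a_k = -1, -1, 0, 1, -3, 8, -21, 55, …
ICs: h(0) = -1.

f: a_k = -1, -1, -2, -3, -5, -8, -13, -21, …
L₀ from L_f via x↦r, Dx↦r'^{-1}Dx.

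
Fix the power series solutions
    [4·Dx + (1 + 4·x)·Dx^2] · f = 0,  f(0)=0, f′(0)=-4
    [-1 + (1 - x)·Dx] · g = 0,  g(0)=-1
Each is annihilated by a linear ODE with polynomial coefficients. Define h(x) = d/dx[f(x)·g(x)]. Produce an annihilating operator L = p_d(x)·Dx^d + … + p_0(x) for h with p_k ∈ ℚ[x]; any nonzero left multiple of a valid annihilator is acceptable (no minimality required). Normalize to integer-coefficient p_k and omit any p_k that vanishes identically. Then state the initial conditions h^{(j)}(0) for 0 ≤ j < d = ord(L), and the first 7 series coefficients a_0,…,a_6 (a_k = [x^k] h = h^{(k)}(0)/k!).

f: a_k = 0, -4, 8, -64/3, 64, -1024/5, 2048/3, …
g: a_k = -1, -1, -1, -1, -1, -1, -1, …
f·g: L₀ = L_f ⊗_s L_g, ord ≤ 2·1.
h₀' ⇒ L via d/dx closure of L₀.
L = 16 + (-5 + 20·x)·Dx + (-1 - 3·x + 4·x^2)·Dx^2  (order 2).
h: a_k = 4, -8, 52, -560/3, 2372/3, -15736/5, 190684/15, …
ICs: h(0) = 4, h′(0) = -8.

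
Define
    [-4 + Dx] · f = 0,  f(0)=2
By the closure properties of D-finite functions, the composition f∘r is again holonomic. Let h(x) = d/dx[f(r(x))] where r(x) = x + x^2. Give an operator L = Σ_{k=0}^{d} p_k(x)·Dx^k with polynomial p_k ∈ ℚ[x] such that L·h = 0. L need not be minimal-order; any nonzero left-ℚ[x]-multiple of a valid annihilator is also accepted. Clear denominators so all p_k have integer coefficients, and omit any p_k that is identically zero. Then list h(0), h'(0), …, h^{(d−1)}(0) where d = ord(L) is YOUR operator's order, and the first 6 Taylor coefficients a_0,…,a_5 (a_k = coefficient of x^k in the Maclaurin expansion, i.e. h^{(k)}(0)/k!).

L = (6 + 16·x + 16·x^2) + (-1 - 2·x)·Dx  (order 1).
h: a_k = 8, 48, 160, 1216/3, 832, 22144/15, …
ICs: h(0) = 8.

f: a_k = 2, 8, 16, 64/3, 64/3, 256/15, …
Change of var in L_f (x↦r) gives L₀.
h=h₀': d/dx-closure on L₀ ⇒ L.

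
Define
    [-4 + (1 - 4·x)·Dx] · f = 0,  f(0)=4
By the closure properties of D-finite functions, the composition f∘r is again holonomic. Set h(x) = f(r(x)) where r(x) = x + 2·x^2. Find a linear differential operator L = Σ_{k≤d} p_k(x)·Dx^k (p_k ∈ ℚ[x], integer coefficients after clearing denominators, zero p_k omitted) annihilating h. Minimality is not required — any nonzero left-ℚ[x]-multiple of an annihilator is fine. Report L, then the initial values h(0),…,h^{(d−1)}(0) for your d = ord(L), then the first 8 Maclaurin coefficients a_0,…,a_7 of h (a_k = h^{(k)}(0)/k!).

L = (4 + 16·x) + (-1 + 4·x + 8·x^2)·Dx  (order 1).
h: a_k = 4, 16, 96, 512, 2816, 15360, 83968, 458752, …
ICs: h(0) = 4.

f: a_k = 4, 16, 64, 256, 1024, 4096, 16384, 65536, …
L₀ from L_f via x↦r, Dx↦r'^{-1}Dx.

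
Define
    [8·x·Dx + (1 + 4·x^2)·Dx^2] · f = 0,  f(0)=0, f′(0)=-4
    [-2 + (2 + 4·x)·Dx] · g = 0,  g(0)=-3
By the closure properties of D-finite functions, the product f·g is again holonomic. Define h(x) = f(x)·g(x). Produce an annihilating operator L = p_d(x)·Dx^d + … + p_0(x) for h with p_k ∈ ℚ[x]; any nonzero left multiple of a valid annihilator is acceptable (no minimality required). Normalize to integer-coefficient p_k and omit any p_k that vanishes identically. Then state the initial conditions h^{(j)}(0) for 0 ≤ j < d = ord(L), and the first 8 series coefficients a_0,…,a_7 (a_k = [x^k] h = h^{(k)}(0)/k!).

f: a_k = 0, -4, 0, 16/3, 0, -64/5, 0, 256/7, …
g: a_k = -3, -3, 3/2, -3/2, 15/8, -21/8, 63/16, -99/16, …
L₀ := L_f ⊗_s L_g (sym. prod.), ord ≤ 2.
L = (3 - 8·x - 4·x^2) + (-2 + 4·x + 24·x^2 + 16·x^3)·Dx + (1 + 4·x + 8·x^2 + 16·x^3 + 16·x^4)·Dx^2  (order 2).
h: a_k = 0, 12, 12, -22, -10, 389/10, 409/10, -18853/140, …
ICs: h(0) = 0, h′(0) = 12.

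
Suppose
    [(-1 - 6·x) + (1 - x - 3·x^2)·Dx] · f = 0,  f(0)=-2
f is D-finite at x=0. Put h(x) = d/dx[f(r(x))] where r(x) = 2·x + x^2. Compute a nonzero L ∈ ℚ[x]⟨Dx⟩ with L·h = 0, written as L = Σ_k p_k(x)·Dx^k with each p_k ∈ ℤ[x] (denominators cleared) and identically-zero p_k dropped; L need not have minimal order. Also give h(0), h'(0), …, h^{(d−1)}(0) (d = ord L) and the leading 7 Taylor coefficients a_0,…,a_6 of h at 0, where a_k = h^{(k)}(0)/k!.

L = (17 + 114·x + 597·x^2 + 1260·x^3 + 1215·x^4 + 540·x^5 + 90·x^6) + (-1 - 11·x + 21·x^2 + 211·x^3 + 405·x^4 + 333·x^5 + 126·x^6 + 18·x^7)·Dx  (order 1).
h: a_k = -4, -68, -432, -3136, -19300, -118452, -696528, …
ICs: h(0) = -4.

f: a_k = -2, -2, -8, -14, -38, -80, -194, …
Substitute x→r, Dx→(1/r')Dx; clear ⇒ L₀.
h₀' ⇒ L via d/dx closure of L₀.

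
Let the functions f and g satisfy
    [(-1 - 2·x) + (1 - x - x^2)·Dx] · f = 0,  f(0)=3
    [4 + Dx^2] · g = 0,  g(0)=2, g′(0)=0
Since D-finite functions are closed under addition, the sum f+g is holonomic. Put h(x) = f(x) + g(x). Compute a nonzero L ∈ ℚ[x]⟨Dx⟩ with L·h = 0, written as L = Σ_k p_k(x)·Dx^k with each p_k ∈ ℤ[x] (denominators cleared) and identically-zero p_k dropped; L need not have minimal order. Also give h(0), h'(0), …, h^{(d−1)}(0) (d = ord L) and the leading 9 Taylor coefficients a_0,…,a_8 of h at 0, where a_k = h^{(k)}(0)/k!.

f: a_k = 3, 3, 6, 9, 15, 24, 39, 63, 102, …
g: a_k = 2, 0, -4, 0, 4/3, 0, -8/45, 0, 4/315, …
f+g: L₀ = lclm(L_f,L_g), ord ≤ 1+2.
L = (44 + 96·x + 32·x^2 + 48·x^3 + 40·x^4 + 16·x^5) + (-16 + 20·x + 8·x^2 - 16·x^3 + 12·x^4 + 24·x^5 + 8·x^6)·Dx + (11 + 24·x + 8·x^2 + 12·x^3 + 10·x^4 + 4·x^5)·Dx^2 + (-4 + 5·x + 2·x^2 - 4·x^3 + 3·x^4 + 6·x^5 + 2·x^6)·Dx^3  (order 3).
h: a_k = 5, 3, 2, 9, 49/3, 24, 1747/45, 63, 32134/315, …
ICs: h(0) = 5, h′(0) = 3, h′′(0) = 4.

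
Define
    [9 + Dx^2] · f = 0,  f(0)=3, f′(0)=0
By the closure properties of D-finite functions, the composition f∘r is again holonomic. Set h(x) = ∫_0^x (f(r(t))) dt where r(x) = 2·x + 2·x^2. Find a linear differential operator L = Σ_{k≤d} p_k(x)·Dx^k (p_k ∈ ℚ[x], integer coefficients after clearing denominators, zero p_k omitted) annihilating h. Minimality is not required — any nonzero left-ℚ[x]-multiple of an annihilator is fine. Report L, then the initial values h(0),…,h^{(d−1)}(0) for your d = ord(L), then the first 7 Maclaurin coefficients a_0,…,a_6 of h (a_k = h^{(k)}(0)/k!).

L = (36 + 216·x + 432·x^2 + 288·x^3)·Dx - 2·Dx^2 + (1 + 2·x)·Dx^3  (order 3).
h: a_k = 0, 3, 0, -18, -27, 108/5, 108, …
ICs: h(0) = 0, h′(0) = 3, h′′(0) = 0.

f: a_k = 3, 0, -27/2, 0, 81/8, 0, -243/80, …
Substitute x→r, Dx→(1/r')Dx; clear ⇒ L₀.
∫: right-multiply L₀ by Dx.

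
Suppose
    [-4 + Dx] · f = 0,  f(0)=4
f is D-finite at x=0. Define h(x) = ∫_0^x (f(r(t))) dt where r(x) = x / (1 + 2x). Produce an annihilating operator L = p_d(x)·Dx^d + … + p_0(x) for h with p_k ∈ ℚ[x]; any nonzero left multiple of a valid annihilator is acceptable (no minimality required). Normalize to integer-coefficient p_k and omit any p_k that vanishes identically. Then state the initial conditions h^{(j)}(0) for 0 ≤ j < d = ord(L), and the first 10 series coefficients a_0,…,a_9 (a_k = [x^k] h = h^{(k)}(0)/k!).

f: a_k = 4, 16, 32, 128/3, 128/3, 512/15, 1024/45, 4096/315, 2048/315, 8192/2835, …
h₀=f(r): pull back L_f along r ⇒ L₀.
∫: right-multiply L₀ by Dx.
L = -4·Dx + (1 + 4·x + 4·x^2)·Dx^2  (order 2).
h: a_k = 0, 4, 8, 0, -16/3, 128/15, -128/15, 1024/315, 640/63, -32768/945, …
ICs: h(0) = 0, h′(0) = 4.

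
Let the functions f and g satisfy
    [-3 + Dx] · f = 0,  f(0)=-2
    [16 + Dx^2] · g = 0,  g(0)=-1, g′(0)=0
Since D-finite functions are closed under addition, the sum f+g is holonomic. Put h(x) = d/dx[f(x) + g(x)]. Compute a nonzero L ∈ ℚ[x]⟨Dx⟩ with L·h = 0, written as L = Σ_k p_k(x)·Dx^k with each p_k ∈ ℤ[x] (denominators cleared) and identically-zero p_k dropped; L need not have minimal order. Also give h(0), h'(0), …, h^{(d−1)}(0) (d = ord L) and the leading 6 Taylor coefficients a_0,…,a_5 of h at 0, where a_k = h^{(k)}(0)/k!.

f: a_k = -2, -6, -9, -9, -27/4, -81/20, …
g: a_k = -1, 0, 8, 0, -32/3, 0, …
h₀=f+g: left-lcm gives L₀, ord ≤ 3.
Differentiate: ansatz ord ≤ ord L₀ ⇒ L.
L = 48 - 16·Dx + 3·Dx^2 - Dx^3  (order 3).
h: a_k = -6, -2, -27, -209/3, -81/4, 1319/60, …
ICs: h(0) = -6, h′(0) = -2, h′′(0) = -54.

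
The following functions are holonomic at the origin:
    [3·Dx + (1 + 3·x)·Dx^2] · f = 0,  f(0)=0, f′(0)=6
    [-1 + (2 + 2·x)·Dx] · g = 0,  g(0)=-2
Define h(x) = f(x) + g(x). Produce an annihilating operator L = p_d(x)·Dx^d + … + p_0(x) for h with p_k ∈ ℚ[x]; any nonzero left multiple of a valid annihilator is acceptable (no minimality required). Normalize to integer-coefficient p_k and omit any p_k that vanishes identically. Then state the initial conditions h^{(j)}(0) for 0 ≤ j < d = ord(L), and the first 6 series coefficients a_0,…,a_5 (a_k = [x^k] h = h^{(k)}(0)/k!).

L = (27 + 9·x)·Dx + (69 + 126·x + 45·x^2)·Dx^2 + (10 + 46·x + 54·x^2 + 18·x^3)·Dx^3  (order 3).
h: a_k = -2, 5, -35/4, 143/8, -2587/64, 62173/640, …
ICs: h(0) = -2, h′(0) = 5, h′′(0) = -35/2.

f: a_k = 0, 6, -9, 18, -81/2, 486/5, …
g: a_k = -2, -1, 1/4, -1/8, 5/64, -7/128, …
Sum ⇒ L₀ = lclm(L_f,L_g) in ℚ(x)⟨Dx⟩.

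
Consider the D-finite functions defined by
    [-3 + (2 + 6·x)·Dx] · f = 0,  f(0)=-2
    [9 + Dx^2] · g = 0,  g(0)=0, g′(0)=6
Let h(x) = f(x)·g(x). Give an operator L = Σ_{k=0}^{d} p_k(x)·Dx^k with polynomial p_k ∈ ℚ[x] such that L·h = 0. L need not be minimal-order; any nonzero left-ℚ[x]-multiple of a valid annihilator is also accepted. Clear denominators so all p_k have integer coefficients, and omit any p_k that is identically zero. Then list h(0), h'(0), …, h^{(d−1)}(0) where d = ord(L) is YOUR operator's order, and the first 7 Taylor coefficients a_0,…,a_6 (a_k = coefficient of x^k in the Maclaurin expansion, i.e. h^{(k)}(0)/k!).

L = (63 + 216·x + 324·x^2) + (-12 - 36·x)·Dx + (4 + 24·x + 36·x^2)·Dx^2  (order 2).
h: a_k = 0, -12, -18, 63/2, 27/4, 1539/160, -19683/320, …
ICs: h(0) = 0, h′(0) = -12.

f: a_k = -2, -3, 9/4, -27/8, 405/64, -1701/128, 15309/512, …
g: a_k = 0, 6, 0, -9, 0, 81/20, 0, …
Sym-product of L_f,L_g gives L₀ (≤ ord 2).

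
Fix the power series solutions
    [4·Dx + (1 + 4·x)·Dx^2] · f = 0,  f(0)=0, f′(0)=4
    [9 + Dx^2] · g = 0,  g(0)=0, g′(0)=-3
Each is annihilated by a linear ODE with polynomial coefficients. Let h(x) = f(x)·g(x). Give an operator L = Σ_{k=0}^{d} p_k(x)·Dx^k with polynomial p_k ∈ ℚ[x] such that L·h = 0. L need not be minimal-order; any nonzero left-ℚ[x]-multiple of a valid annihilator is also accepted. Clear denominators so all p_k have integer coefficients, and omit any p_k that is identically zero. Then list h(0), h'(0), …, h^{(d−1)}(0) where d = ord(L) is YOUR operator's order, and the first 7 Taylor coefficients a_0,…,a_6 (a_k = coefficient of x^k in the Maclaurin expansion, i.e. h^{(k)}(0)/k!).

L = (-2043 - 1296·x + 44064·x^2 + 186624·x^3 + 186624·x^4) + (72 + 5472·x + 31104·x^2 + 41472·x^3)·Dx + (-182 + 864·x + 12096·x^2 + 41472·x^3 + 41472·x^4)·Dx^2 + (8 + 608·x + 3456·x^2 + 4608·x^3)·Dx^3 + (5 + 112·x + 800·x^2 + 2304·x^3 + 2304·x^4)·Dx^4  (order 4).
h: a_k = 0, 0, -12, 24, -46, 156, -1053/2, …
ICs: h(0) = 0, h′(0) = 0, h′′(0) = -24, h′′′(0) = 144.

f: a_k = 0, 4, -8, 64/3, -64, 1024/5, -2048/3, …
g: a_k = 0, -3, 0, 9/2, 0, -81/40, 0, …
L₀ := L_f ⊗_s L_g (sym. prod.), ord ≤ 4.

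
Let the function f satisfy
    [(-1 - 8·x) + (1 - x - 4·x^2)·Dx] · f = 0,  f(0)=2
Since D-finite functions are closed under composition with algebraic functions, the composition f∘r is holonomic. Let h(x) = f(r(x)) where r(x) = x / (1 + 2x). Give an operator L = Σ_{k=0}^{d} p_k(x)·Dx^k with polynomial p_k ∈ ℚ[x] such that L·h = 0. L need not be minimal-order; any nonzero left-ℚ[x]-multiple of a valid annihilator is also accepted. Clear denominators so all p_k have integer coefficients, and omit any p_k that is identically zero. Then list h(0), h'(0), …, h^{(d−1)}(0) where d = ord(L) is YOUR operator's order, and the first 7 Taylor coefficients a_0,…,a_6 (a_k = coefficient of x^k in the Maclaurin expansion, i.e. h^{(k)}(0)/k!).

f: a_k = 2, 2, 10, 18, 58, 130, 362, …
Change of var in L_f (x↦r) gives L₀.
L = (1 + 10·x) + (-1 - 5·x - 4·x^2 + 4·x^3)·Dx  (order 1).
h: a_k = 2, 2, 6, -14, 54, -190, 678, …
ICs: h(0) = 2.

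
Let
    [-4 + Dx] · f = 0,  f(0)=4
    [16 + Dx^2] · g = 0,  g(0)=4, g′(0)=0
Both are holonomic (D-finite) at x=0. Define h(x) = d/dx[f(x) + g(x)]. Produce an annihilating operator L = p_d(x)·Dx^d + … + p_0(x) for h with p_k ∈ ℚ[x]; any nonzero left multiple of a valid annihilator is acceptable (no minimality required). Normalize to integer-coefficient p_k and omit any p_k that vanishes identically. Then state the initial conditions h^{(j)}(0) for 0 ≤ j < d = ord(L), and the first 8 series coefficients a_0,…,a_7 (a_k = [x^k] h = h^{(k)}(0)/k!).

f: a_k = 4, 16, 32, 128/3, 128/3, 512/15, 1024/45, 4096/315, …
g: a_k = 4, 0, -32, 0, 128/3, 0, -1024/45, 0, …
f+g: L₀ = lclm(L_f,L_g), ord ≤ 1+2.
Derive L from L₀ (diff closure).
L = 64 - 16·Dx + 4·Dx^2 - Dx^3  (order 3).
h: a_k = 16, 0, 128, 1024/3, 512/3, 0, 4096/45, 32768/315, …
ICs: h(0) = 16, h′(0) = 0, h′′(0) = 256.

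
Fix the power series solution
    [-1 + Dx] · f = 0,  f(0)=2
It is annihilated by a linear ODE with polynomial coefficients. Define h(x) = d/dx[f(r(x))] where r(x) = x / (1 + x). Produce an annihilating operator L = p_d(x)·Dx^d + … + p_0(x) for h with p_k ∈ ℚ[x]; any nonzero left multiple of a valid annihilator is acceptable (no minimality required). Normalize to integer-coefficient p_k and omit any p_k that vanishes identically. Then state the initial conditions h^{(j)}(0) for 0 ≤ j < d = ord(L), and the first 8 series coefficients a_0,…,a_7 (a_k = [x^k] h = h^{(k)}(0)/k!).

L = (-1 - 2·x) + (-1 - 2·x - x^2)·Dx  (order 1).
h: a_k = 2, -2, 1, 1/3, -19/12, 151/60, -1091/360, 7841/2520, …
ICs: h(0) = 2.

f: a_k = 2, 2, 1, 1/3, 1/12, 1/60, 1/360, 1/2520, …
L₀ from L_f via x↦r, Dx↦r'^{-1}Dx.
h₀' ⇒ L via d/dx closure of L₀.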